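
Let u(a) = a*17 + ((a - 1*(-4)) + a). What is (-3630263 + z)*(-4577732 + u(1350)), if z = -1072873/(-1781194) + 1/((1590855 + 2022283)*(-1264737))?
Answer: 33626658852779988431907498122566/2034866891334609741 ≈ 1.6525e+13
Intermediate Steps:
z = 1225668706668697286/2034866891334609741 (z = -1072873*(-1/1781194) - 1/1264737/3613138 = 1072873/1781194 + (1/3613138)*(-1/1264737) = 1072873/1781194 - 1/4569669314706 = 1225668706668697286/2034866891334609741 ≈ 0.60233)
u(a) = 4 + 19*a (u(a) = 17*a + ((a + 4) + a) = 17*a + ((4 + a) + a) = 17*a + (4 + 2*a) = 4 + 19*a)
(-3630263 + z)*(-4577732 + u(1350)) = (-3630263 + 1225668706668697286/2034866891334609741)*(-4577732 + (4 + 19*1350)) = -7387100759868347693494597*(-4577732 + (4 + 25650))/2034866891334609741 = -7387100759868347693494597*(-4577732 + 25654)/2034866891334609741 = -7387100759868347693494597/2034866891334609741*(-4552078) = 33626658852779988431907498122566/2034866891334609741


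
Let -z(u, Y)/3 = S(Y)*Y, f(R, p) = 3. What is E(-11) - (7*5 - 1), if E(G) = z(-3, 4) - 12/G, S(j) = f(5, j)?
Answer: -758/11 ≈ -68.909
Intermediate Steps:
S(j) = 3
z(u, Y) = -9*Y
E(G) = -36 - 12/G (E(G) = -9*4 - 12/G = -36 - 12/G)
E(-11) - (7*5 - 1) = (-36 - 12/(-11)) - (7*5 - 1) = (-36 - 12*(-1/11)) - (35 - 1) = (-36 + 12/11) - 1*34 = -384/11 - 34 = -758/11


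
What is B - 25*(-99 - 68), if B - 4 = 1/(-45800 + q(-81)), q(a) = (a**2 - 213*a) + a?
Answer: 92217992/22067 ≈ 4179.0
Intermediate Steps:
q(a) = a**2 - 212*a
B = 88267/22067 (B = 4 + 1/(-45800 - 81*(-212 - 81)) = 4 + 1/(-45800 - 81*(-293)) = 4 + 1/(-45800 + 23733) = 4 + 1/(-22067) = 4 - 1/22067 = 88267/22067 ≈ 4.0000)
B - 25*(-99 - 68) = 88267/22067 - 25*(-99 - 68) = 88267/22067 - 25*(-167) = 88267/22067 - 1*(-4175) = 88267/22067 + 4175 = 92217992/22067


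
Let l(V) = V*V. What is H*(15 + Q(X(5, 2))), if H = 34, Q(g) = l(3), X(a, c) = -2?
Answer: 816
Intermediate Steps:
l(V) = V**2
Q(g) = 9 (Q(g) = 3**2 = 9)
H*(15 + Q(X(5, 2))) = 34*(15 + 9) = 34*24 = 816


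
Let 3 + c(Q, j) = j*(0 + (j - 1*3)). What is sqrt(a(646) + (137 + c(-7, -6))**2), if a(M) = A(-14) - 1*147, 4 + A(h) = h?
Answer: sqrt(35179) ≈ 187.56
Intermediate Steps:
A(h) = -4 + h
c(Q, j) = -3 + j*(-3 + j) (c(Q, j) = -3 + j*(0 + (j - 1*3)) = -3 + j*(0 + (j - 3)) = -3 + j*(0 + (-3 + j)) = -3 + j*(-3 + j))
a(M) = -165 (a(M) = (-4 - 14) - 1*147 = -18 - 147 = -165)
sqrt(a(646) + (137 + c(-7, -6))**2) = sqrt(-165 + (137 + (-3 + (-6)**2 - 3*(-6)))**2) = sqrt(-165 + (137 + (-3 + 36 + 18))**2) = sqrt(-165 + (137 + 51)**2) = sqrt(-165 + 188**2) = sqrt(-165 + 35344) = sqrt(35179)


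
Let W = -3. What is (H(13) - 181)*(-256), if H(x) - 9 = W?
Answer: 44800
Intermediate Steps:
H(x) = 6 (H(x) = 9 - 3 = 6)
(H(13) - 181)*(-256) = (6 - 181)*(-256) = -175*(-256) = 44800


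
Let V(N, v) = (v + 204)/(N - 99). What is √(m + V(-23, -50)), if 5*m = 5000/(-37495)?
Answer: I*√269716555497/457439 ≈ 1.1353*I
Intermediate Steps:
V(N, v) = (204 + v)/(-99 + N)
m = -200/7499 (m = (5000/(-37495))/5 = (5000*(-1/37495))/5 = (⅕)*(-1000/7499) = -200/7499 ≈ -0.026670)
√(m + V(-23, -50)) = √(-200/7499 + (204 - 50)/(-99 - 23)) = √(-200/7499 + 154/(-122)) = √(-200/7499 - 1/122*154) = √(-200/7499 - 77/61) = √(-589623/457439) = I*√269716555497/457439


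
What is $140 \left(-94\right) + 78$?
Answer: $-13082$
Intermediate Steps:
$140 \left(-94\right) + 78 = -13160 + 78 = -13082$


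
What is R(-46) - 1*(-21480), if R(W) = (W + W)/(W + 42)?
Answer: 21503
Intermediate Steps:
R(W) = 2*W/(42 + W) (R(W) = (2*W)/(42 + W) = 2*W/(42 + W))
R(-46) - 1*(-21480) = 2*(-46)/(42 - 46) - 1*(-21480) = 2*(-46)/(-4) + 21480 = 2*(-46)*(-¼) + 21480 = 23 + 21480 = 21503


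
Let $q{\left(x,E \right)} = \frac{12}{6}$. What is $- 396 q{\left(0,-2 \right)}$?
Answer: $-792$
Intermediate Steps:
$q{\left(x,E \right)} = 2$ ($q{\left(x,E \right)} = 12 \cdot \frac{1}{6} = 2$)
$- 396 q{\left(0,-2 \right)} = \left(-396\right) 2 = -792$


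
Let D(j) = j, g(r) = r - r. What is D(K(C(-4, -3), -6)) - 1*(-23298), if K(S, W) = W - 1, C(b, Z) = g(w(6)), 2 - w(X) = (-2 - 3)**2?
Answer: 23291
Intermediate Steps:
w(X) = -23 (w(X) = 2 - (-2 - 3)**2 = 2 - 1*(-5)**2 = 2 - 1*25 = 2 - 25 = -23)
g(r) = 0
C(b, Z) = 0
K(S, W) = -1 + W
D(K(C(-4, -3), -6)) - 1*(-23298) = (-1 - 6) - 1*(-23298) = -7 + 23298 = 23291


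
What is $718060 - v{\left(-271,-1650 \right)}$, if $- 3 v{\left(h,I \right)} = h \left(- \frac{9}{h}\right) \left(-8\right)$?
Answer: $718084$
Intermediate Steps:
$v{\left(h,I \right)} = -24$ ($v{\left(h,I \right)} = - \frac{h \left(- \frac{9}{h}\right) \left(-8\right)}{3} = - \frac{\left(-9\right) \left(-8\right)}{3} = \left(- \frac{1}{3}\right) 72 = -24$)
$718060 - v{\left(-271,-1650 \right)} = 718060 - -24 = 718060 + 24 = 718084$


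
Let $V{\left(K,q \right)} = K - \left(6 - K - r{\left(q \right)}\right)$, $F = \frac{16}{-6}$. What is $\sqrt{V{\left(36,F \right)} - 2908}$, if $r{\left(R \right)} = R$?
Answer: $\frac{i \sqrt{25602}}{3} \approx 53.335 i$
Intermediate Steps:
$F = - \frac{8}{3}$ ($F = 16 \left(- \frac{1}{6}\right) = - \frac{8}{3} \approx -2.6667$)
$V{\left(K,q \right)} = -6 + q + 2 K$ ($V{\left(K,q \right)} = K - \left(6 - K - q\right) = K + \left(-6 + K + q\right) = -6 + q + 2 K$)
$\sqrt{V{\left(36,F \right)} - 2908} = \sqrt{\left(-6 - \frac{8}{3} + 2 \cdot 36\right) - 2908} = \sqrt{\left(-6 - \frac{8}{3} + 72\right) - 2908} = \sqrt{\frac{190}{3} - 2908} = \sqrt{- \frac{8534}{3}} = \frac{i \sqrt{25602}}{3}$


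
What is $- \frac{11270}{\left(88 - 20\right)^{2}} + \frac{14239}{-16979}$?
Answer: $- \frac{128597233}{39255448} \approx -3.2759$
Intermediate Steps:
$- \frac{11270}{\left(88 - 20\right)^{2}} + \frac{14239}{-16979} = - \frac{11270}{68^{2}} + 14239 \left(- \frac{1}{16979}\right) = - \frac{11270}{4624} - \frac{14239}{16979} = \left(-11270\right) \frac{1}{4624} - \frac{14239}{16979} = - \frac{5635}{2312} - \frac{14239}{16979} = - \frac{128597233}{39255448}$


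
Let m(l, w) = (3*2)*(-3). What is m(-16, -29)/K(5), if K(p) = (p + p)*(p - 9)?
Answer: 9/20 ≈ 0.45000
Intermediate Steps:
m(l, w) = -18 (m(l, w) = 6*(-3) = -18)
K(p) = 2*p*(-9 + p) (K(p) = (2*p)*(-9 + p) = 2*p*(-9 + p))
m(-16, -29)/K(5) = -18*1/(10*(-9 + 5)) = -18/(2*5*(-4)) = -18/(-40) = -18*(-1/40) = 9/20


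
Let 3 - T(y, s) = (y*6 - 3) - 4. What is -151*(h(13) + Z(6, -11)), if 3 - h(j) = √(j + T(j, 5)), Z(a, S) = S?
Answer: 1208 + 151*I*√55 ≈ 1208.0 + 1119.8*I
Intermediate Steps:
T(y, s) = 10 - 6*y (T(y, s) = 3 - ((y*6 - 3) - 4) = 3 - ((6*y - 3) - 4) = 3 - ((-3 + 6*y) - 4) = 3 - (-7 + 6*y) = 3 + (7 - 6*y) = 10 - 6*y)
h(j) = 3 - √(10 - 5*j) (h(j) = 3 - √(j + (10 - 6*j)) = 3 - √(10 - 5*j))
-151*(h(13) + Z(6, -11)) = -151*((3 - √(10 - 5*13)) - 11) = -151*((3 - √(10 - 65)) - 11) = -151*((3 - √(-55)) - 11) = -151*((3 - I*√55) - 11) = -151*(-8 - I*√55) = 1208 + 151*I*√55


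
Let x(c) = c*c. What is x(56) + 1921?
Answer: 5057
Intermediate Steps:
x(c) = c²
x(56) + 1921 = 56² + 1921 = 3136 + 1921 = 5057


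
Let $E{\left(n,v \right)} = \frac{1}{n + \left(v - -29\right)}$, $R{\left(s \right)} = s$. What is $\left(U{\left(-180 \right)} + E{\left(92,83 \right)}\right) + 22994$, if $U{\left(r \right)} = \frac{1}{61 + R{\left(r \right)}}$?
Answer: $\frac{32835427}{1428} \approx 22994.0$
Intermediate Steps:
$U{\left(r \right)} = \frac{1}{61 + r}$
$E{\left(n,v \right)} = \frac{1}{29 + n + v}$ ($E{\left(n,v \right)} = \frac{1}{n + \left(v + 29\right)} = \frac{1}{n + \left(29 + v\right)} = \frac{1}{29 + n + v}$)
$\left(U{\left(-180 \right)} + E{\left(92,83 \right)}\right) + 22994 = \left(\frac{1}{61 - 180} + \frac{1}{29 + 92 + 83}\right) + 22994 = \left(\frac{1}{-119} + \frac{1}{204}\right) + 22994 = \left(- \frac{1}{119} + \frac{1}{204}\right) + 22994 = - \frac{5}{1428} + 22994 = \frac{32835427}{1428}$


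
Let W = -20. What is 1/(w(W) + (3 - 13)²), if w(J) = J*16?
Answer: -1/220 ≈ -0.0045455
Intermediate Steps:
w(J) = 16*J
1/(w(W) + (3 - 13)²) = 1/(16*(-20) + (3 - 13)²) = 1/(-320 + (-10)²) = 1/(-320 + 100) = 1/(-220) = -1/220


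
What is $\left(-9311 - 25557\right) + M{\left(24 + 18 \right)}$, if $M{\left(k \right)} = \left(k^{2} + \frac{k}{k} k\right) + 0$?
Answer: $-33062$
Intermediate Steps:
$M{\left(k \right)} = k + k^{2}$ ($M{\left(k \right)} = \left(k^{2} + 1 k\right) + 0 = \left(k^{2} + k\right) + 0 = \left(k + k^{2}\right) + 0 = k + k^{2}$)
$\left(-9311 - 25557\right) + M{\left(24 + 18 \right)} = \left(-9311 - 25557\right) + \left(24 + 18\right) \left(1 + \left(24 + 18\right)\right) = -34868 + 42 \left(1 + 42\right) = -34868 + 42 \cdot 43 = -34868 + 1806 = -33062$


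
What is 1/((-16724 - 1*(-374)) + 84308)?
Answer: 1/67958 ≈ 1.4715e-5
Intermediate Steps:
1/((-16724 - 1*(-374)) + 84308) = 1/((-16724 + 374) + 84308) = 1/(-16350 + 84308) = 1/67958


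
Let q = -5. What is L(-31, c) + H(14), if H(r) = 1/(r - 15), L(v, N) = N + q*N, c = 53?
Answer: -213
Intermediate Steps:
L(v, N) = -4*N (L(v, N) = N - 5*N = -4*N)
H(r) = 1/(-15 + r)
L(-31, c) + H(14) = -4*53 + 1/(-15 + 14) = -212 + 1/(-1) = -212 - 1 = -213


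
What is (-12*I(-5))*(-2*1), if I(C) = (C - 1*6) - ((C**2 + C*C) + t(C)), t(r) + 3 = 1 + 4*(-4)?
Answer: -1032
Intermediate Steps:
t(r) = -18 (t(r) = -3 + (1 + 4*(-4)) = -3 + (1 - 16) = -3 - 15 = -18)
I(C) = 12 + C - 2*C**2 (I(C) = (C - 1*6) - ((C**2 + C*C) - 18) = (C - 6) - ((C**2 + C**2) - 18) = (-6 + C) - (2*C**2 - 18) = (-6 + C) - (-18 + 2*C**2) = (-6 + C) + (18 - 2*C**2) = 12 + C - 2*C**2)
(-12*I(-5))*(-2*1) = (-12*(12 - 5 - 2*(-5)**2))*(-2*1) = -12*(12 - 5 - 2*25)*(-2) = -12*(12 - 5 - 50)*(-2) = -12*(-43)*(-2) = 516*(-2) = -1032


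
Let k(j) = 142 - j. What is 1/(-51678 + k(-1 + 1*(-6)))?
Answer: -1/51529 ≈ -1.9407e-5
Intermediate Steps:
1/(-51678 + k(-1 + 1*(-6))) = 1/(-51678 + (142 - (-1 + 1*(-6)))) = 1/(-51678 + (142 - (-1 - 6))) = 1/(-51678 + (142 - 1*(-7))) = 1/(-51678 + (142 + 7)) = 1/(-51678 + 149) = 1/(-51529) = -1/51529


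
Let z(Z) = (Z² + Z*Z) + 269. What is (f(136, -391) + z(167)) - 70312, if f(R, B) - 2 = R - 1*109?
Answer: -14236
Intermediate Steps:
f(R, B) = -107 + R (f(R, B) = 2 + (R - 1*109) = 2 + (R - 109) = 2 + (-109 + R) = -107 + R)
z(Z) = 269 + 2*Z² (z(Z) = (Z² + Z²) + 269 = 2*Z² + 269 = 269 + 2*Z²)
(f(136, -391) + z(167)) - 70312 = ((-107 + 136) + (269 + 2*167²)) - 70312 = (29 + (269 + 2*27889)) - 70312 = (29 + (269 + 55778)) - 70312 = (29 + 56047) - 70312 = 56076 - 70312 = -14236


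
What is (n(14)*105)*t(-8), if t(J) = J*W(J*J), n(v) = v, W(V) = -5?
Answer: 58800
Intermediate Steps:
t(J) = -5*J (t(J) = J*(-5) = -5*J)
(n(14)*105)*t(-8) = (14*105)*(-5*(-8)) = 1470*40 = 58800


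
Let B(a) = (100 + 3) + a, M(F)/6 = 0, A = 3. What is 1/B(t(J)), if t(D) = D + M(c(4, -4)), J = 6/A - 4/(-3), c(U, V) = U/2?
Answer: 3/319 ≈ 0.0094044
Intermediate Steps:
c(U, V) = U/2 (c(U, V) = U*(1/2) = U/2)
M(F) = 0 (M(F) = 6*0 = 0)
J = 10/3 (J = 6/3 - 4/(-3) = 6*(1/3) - 4*(-1/3) = 2 + 4/3 = 10/3 ≈ 3.3333)
t(D) = D (t(D) = D + 0 = D)
B(a) = 103 + a
1/B(t(J)) = 1/(103 + 10/3) = 1/(319/3) = 3/319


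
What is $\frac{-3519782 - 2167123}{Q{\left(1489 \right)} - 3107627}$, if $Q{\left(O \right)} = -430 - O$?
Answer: $\frac{5686905}{3109546} \approx 1.8289$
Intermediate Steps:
$\frac{-3519782 - 2167123}{Q{\left(1489 \right)} - 3107627} = \frac{-3519782 - 2167123}{\left(-430 - 1489\right) - 3107627} = - \frac{5686905}{\left(-430 - 1489\right) - 3107627} = - \frac{5686905}{-1919 - 3107627} = - \frac{5686905}{-3109546} = \left(-5686905\right) \left(- \frac{1}{3109546}\right) = \frac{5686905}{3109546}$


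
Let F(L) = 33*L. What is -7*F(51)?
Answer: -11781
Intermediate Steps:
-7*F(51) = -231*51 = -7*1683 = -11781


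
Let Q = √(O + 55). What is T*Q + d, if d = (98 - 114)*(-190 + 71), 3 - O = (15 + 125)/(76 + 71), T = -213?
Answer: 1904 - 71*√25158/7 ≈ 295.21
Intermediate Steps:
O = 43/21 (O = 3 - (15 + 125)/(76 + 71) = 3 - 140/147 = 3 - 1*20/21 = 3 - 20/21 = 43/21 ≈ 2.0476)
Q = √25158/21 (Q = √(43/21 + 55) = √(1198/21) = √25158/21 ≈ 7.5530)
d = 1904 (d = -16*(-119) = 1904)
T*Q + d = -71*√25158/7 + 1904 = 1904 - 71*√25158/7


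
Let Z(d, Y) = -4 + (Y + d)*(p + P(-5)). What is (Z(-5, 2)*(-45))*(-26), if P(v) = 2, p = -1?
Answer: -8190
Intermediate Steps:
Z(d, Y) = -4 + Y + d (Z(d, Y) = -4 + (Y + d)*(-1 + 2) = -4 + (Y + d)*1 = -4 + (Y + d) = -4 + Y + d)
(Z(-5, 2)*(-45))*(-26) = ((-4 + 2 - 5)*(-45))*(-26) = -7*(-45)*(-26) = 315*(-26) = -8190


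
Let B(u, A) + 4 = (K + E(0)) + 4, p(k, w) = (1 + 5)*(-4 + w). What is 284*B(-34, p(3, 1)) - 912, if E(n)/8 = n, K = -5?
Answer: -2332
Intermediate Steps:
E(n) = 8*n
p(k, w) = -24 + 6*w (p(k, w) = 6*(-4 + w) = -24 + 6*w)
B(u, A) = -5 (B(u, A) = -4 + ((-5 + 8*0) + 4) = -4 + ((-5 + 0) + 4) = -4 + (-5 + 4) = -4 - 1 = -5)
284*B(-34, p(3, 1)) - 912 = 284*(-5) - 912 = -1420 - 912 = -2332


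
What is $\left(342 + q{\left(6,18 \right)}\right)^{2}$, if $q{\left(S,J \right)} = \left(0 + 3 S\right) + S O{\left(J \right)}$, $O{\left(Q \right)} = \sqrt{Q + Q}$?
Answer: $156816$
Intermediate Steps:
$O{\left(Q \right)} = \sqrt{2} \sqrt{Q}$ ($O{\left(Q \right)} = \sqrt{2 Q} = \sqrt{2} \sqrt{Q}$)
$q{\left(S,J \right)} = 3 S + S \sqrt{2} \sqrt{J}$ ($q{\left(S,J \right)} = \left(0 + 3 S\right) + S \sqrt{2} \sqrt{J} = 3 S + S \sqrt{2} \sqrt{J}$)
$\left(342 + q{\left(6,18 \right)}\right)^{2} = \left(342 + 6 \left(3 + \sqrt{2} \sqrt{18}\right)\right)^{2} = \left(342 + 6 \left(3 + \sqrt{2} \cdot 3 \sqrt{2}\right)\right)^{2} = \left(342 + 6 \left(3 + 6\right)\right)^{2} = \left(342 + 6 \cdot 9\right)^{2} = \left(342 + 54\right)^{2} = 396^{2} = 156816$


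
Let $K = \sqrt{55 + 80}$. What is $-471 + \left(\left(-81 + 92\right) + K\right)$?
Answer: $-460 + 3 \sqrt{15} \approx -448.38$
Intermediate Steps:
$K = 3 \sqrt{15}$ ($K = \sqrt{135} = 3 \sqrt{15} \approx 11.619$)
$-471 + \left(\left(-81 + 92\right) + K\right) = -471 + \left(\left(-81 + 92\right) + 3 \sqrt{15}\right) = -471 + \left(11 + 3 \sqrt{15}\right) = -460 + 3 \sqrt{15}$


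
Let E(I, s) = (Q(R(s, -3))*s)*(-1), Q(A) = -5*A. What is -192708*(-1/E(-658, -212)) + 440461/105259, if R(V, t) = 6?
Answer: -3926981/150370 ≈ -26.115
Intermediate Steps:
E(I, s) = 30*s (E(I, s) = ((-5*6)*s)*(-1) = -30*s*(-1) = 30*s)
-192708*(-1/E(-658, -212)) + 440461/105259 = -192708/((-30*(-212))) + 440461/105259 = -192708/((-1*(-6360))) + 440461*(1/105259) = -192708/6360 + 62923/15037 = -192708*1/6360 + 62923/15037 = -303/10 + 62923/15037 = -3926981/150370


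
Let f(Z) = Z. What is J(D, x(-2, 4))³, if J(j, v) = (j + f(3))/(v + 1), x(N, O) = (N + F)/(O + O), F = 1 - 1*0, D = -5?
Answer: -4096/343 ≈ -11.942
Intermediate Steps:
F = 1 (F = 1 + 0 = 1)
x(N, O) = (1 + N)/(2*O) (x(N, O) = (N + 1)/(O + O) = (1 + N)/((2*O)) = (1 + N)*(1/(2*O)) = (1 + N)/(2*O))
J(j, v) = (3 + j)/(1 + v) (J(j, v) = (j + 3)/(v + 1) = (3 + j)/(1 + v))
J(D, x(-2, 4))³ = ((3 - 5)/(1 + (½)*(1 - 2)/4))³ = (-2/(1 + (½)*(¼)*(-1)))³ = (-2/(1 - ⅛))³ = (-2/(7/8))³ = ((8/7)*(-2))³ = (-16/7)³ = -4096/343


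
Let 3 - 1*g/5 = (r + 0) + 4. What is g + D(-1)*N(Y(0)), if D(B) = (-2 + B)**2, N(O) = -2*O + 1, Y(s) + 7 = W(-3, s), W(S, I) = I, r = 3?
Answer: 115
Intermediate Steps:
Y(s) = -7 + s
N(O) = 1 - 2*O
g = -20 (g = 15 - 5*((3 + 0) + 4) = 15 - 5*(3 + 4) = 15 - 5*7 = 15 - 35 = -20)
g + D(-1)*N(Y(0)) = -20 + (-2 - 1)**2*(1 - 2*(-7 + 0)) = -20 + (-3)**2*(1 - 2*(-7)) = -20 + 9*(1 + 14) = -20 + 9*15 = -20 + 135 = 115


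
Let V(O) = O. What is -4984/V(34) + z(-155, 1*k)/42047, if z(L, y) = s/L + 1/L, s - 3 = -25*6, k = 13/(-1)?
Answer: -16241071738/110793845 ≈ -146.59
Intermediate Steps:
k = -13 (k = 13*(-1) = -13)
s = -147 (s = 3 - 25*6 = 3 - 150 = -147)
z(L, y) = -146/L (z(L, y) = -147/L + 1/L = -146/L)
-4984/V(34) + z(-155, 1*k)/42047 = -4984/34 - 146/(-155)/42047 = -4984*1/34 - 146*(-1/155)*(1/42047) = -2492/17 + (146/155)*(1/42047) = -2492/17 + 146/6517285 = -16241071738/110793845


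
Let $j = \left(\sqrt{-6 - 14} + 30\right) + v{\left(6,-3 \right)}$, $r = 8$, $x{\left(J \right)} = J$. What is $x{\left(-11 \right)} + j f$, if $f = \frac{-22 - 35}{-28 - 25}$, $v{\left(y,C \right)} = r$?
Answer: $\frac{1583}{53} + \frac{114 i \sqrt{5}}{53} \approx 29.868 + 4.8097 i$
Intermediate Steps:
$v{\left(y,C \right)} = 8$
$f = \frac{57}{53}$ ($f = - \frac{57}{-53} = \left(-57\right) \left(- \frac{1}{53}\right) = \frac{57}{53} \approx 1.0755$)
$j = 38 + 2 i \sqrt{5}$ ($j = \left(\sqrt{-6 - 14} + 30\right) + 8 = \left(\sqrt{-20} + 30\right) + 8 = \left(2 i \sqrt{5} + 30\right) + 8 = \left(30 + 2 i \sqrt{5}\right) + 8 = 38 + 2 i \sqrt{5} \approx 38.0 + 4.4721 i$)
$x{\left(-11 \right)} + j f = -11 + \left(38 + 2 i \sqrt{5}\right) \frac{57}{53} = -11 + \left(\frac{2166}{53} + \frac{114 i \sqrt{5}}{53}\right) = \frac{1583}{53} + \frac{114 i \sqrt{5}}{53}$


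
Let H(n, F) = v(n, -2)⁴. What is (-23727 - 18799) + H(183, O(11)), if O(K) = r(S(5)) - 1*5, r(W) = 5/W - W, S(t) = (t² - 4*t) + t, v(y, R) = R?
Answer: -42510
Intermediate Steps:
S(t) = t² - 3*t
r(W) = -W + 5/W
O(K) = -29/2 (O(K) = (-5*(-3 + 5) + 5/((5*(-3 + 5)))) - 1*5 = (-5*2 + 5/((5*2))) - 5 = (-1*10 + 5/10) - 5 = (-10 + 5*(⅒)) - 5 = (-10 + ½) - 5 = -19/2 - 5 = -29/2)
H(n, F) = 16 (H(n, F) = (-2)⁴ = 16)
(-23727 - 18799) + H(183, O(11)) = (-23727 - 18799) + 16 = -42526 + 16 = -42510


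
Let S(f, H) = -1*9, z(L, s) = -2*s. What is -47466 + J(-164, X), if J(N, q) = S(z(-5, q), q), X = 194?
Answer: -47475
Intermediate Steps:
S(f, H) = -9
J(N, q) = -9
-47466 + J(-164, X) = -47466 - 9 = -47475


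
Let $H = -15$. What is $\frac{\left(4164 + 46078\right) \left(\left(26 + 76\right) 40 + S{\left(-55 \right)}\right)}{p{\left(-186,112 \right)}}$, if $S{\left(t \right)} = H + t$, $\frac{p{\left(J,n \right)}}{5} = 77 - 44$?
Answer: $\frac{40294084}{33} \approx 1.221 \cdot 10^{6}$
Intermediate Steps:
$p{\left(J,n \right)} = 165$ ($p{\left(J,n \right)} = 5 \left(77 - 44\right) = 5 \cdot 33 = 165$)
$S{\left(t \right)} = -15 + t$
$\frac{\left(4164 + 46078\right) \left(\left(26 + 76\right) 40 + S{\left(-55 \right)}\right)}{p{\left(-186,112 \right)}} = \frac{\left(4164 + 46078\right) \left(\left(26 + 76\right) 40 - 70\right)}{165} = 50242 \left(102 \cdot 40 - 70\right) \frac{1}{165} = 50242 \left(4080 - 70\right) \frac{1}{165} = 50242 \cdot 4010 \cdot \frac{1}{165} = 201470420 \cdot \frac{1}{165} = \frac{40294084}{33}$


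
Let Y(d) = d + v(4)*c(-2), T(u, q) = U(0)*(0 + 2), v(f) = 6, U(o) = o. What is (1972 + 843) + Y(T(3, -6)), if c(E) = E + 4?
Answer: 2827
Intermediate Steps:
c(E) = 4 + E
T(u, q) = 0 (T(u, q) = 0*(0 + 2) = 0*2 = 0)
Y(d) = 12 + d (Y(d) = d + 6*(4 - 2) = d + 6*2 = d + 12 = 12 + d)
(1972 + 843) + Y(T(3, -6)) = (1972 + 843) + (12 + 0) = 2815 + 12 = 2827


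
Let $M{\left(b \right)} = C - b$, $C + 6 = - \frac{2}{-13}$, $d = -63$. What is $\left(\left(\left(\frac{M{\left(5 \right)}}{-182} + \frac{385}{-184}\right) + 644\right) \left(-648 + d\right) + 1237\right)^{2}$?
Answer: $\frac{9817769920836417857641}{47381099584} \approx 2.0721 \cdot 10^{11}$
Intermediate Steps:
$C = - \frac{76}{13}$ ($C = -6 - \frac{2}{-13} = -6 - - \frac{2}{13} = -6 + \frac{2}{13} = - \frac{76}{13} \approx -5.8462$)
$M{\left(b \right)} = - \frac{76}{13} - b$
$\left(\left(\left(\frac{M{\left(5 \right)}}{-182} + \frac{385}{-184}\right) + 644\right) \left(-648 + d\right) + 1237\right)^{2} = \left(\left(\left(\frac{- \frac{76}{13} - 5}{-182} + \frac{385}{-184}\right) + 644\right) \left(-648 - 63\right) + 1237\right)^{2} = \left(\left(\left(\left(- \frac{76}{13} - 5\right) \left(- \frac{1}{182}\right) + 385 \left(- \frac{1}{184}\right)\right) + 644\right) \left(-711\right) + 1237\right)^{2} = \left(\left(\left(\left(- \frac{141}{13}\right) \left(- \frac{1}{182}\right) - \frac{385}{184}\right) + 644\right) \left(-711\right) + 1237\right)^{2} = \left(\left(\left(\frac{141}{2366} - \frac{385}{184}\right) + 644\right) \left(-711\right) + 1237\right)^{2} = \left(\left(- \frac{442483}{217672} + 644\right) \left(-711\right) + 1237\right)^{2} = \left(\frac{139738285}{217672} \left(-711\right) + 1237\right)^{2} = \left(- \frac{99353920635}{217672} + 1237\right)^{2} = \left(- \frac{99084660371}{217672}\right)^{2} = \frac{9817769920836417857641}{47381099584}$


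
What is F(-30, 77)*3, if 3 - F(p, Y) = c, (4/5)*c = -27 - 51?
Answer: 603/2 ≈ 301.50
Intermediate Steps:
c = -195/2 (c = 5*(-27 - 51)/4 = (5/4)*(-78) = -195/2 ≈ -97.500)
F(p, Y) = 201/2 (F(p, Y) = 3 - 1*(-195/2) = 3 + 195/2 = 201/2)
F(-30, 77)*3 = (201/2)*3 = 603/2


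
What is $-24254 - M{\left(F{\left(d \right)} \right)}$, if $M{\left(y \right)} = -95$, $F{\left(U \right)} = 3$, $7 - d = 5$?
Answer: $-24159$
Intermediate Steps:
$d = 2$ ($d = 7 - 5 = 2$)
$-24254 - M{\left(F{\left(d \right)} \right)} = -24254 - -95 = -24254 + 95 = -24159$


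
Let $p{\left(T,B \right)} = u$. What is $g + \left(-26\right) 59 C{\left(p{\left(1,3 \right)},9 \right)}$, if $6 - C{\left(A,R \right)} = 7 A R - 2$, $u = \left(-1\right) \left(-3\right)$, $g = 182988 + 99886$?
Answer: $560528$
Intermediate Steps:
$g = 282874$
$u = 3$
$p{\left(T,B \right)} = 3$
$C{\left(A,R \right)} = 8 - 7 A R$ ($C{\left(A,R \right)} = 6 - \left(7 A R - 2\right) = 6 - \left(-2 + 7 A R\right) = 8 - 7 A R$)
$g + \left(-26\right) 59 C{\left(p{\left(1,3 \right)},9 \right)} = 282874 + \left(-26\right) 59 \left(8 - 21 \cdot 9\right) = 282874 - 1534 \left(8 - 189\right) = 282874 - -277654 = 282874 + 277654 = 560528$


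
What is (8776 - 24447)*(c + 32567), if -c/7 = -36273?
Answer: -4489396738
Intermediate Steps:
c = 253911 (c = -7*(-36273) = 253911)
(8776 - 24447)*(c + 32567) = (8776 - 24447)*(253911 + 32567) = -15671*286478 = -4489396738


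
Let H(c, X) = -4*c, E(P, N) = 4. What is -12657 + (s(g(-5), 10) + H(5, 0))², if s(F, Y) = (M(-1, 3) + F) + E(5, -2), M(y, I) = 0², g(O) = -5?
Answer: -12216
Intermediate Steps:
M(y, I) = 0
s(F, Y) = 4 + F (s(F, Y) = (0 + F) + 4 = F + 4 = 4 + F)
-12657 + (s(g(-5), 10) + H(5, 0))² = -12657 + ((4 - 5) - 4*5)² = -12657 + (-1 - 20)² = -12657 + (-21)² = -12657 + 441 = -12216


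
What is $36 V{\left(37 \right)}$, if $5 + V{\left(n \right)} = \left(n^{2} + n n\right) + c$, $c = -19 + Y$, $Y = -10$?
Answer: $97344$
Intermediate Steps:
$c = -29$ ($c = -19 - 10 = -29$)
$V{\left(n \right)} = -34 + 2 n^{2}$ ($V{\left(n \right)} = -5 - \left(29 - n^{2} - n n\right) = -5 + \left(\left(n^{2} + n^{2}\right) - 29\right) = -5 + \left(2 n^{2} - 29\right) = -5 + \left(-29 + 2 n^{2}\right) = -34 + 2 n^{2}$)
$36 V{\left(37 \right)} = 36 \left(-34 + 2 \cdot 37^{2}\right) = 36 \left(-34 + 2 \cdot 1369\right) = 36 \left(-34 + 2738\right) = 36 \cdot 2704 = 97344$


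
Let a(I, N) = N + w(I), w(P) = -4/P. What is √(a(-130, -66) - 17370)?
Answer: I*√73666970/65 ≈ 132.05*I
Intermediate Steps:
a(I, N) = N - 4/I
√(a(-130, -66) - 17370) = √((-66 - 4/(-130)) - 17370) = √((-66 - 4*(-1/130)) - 17370) = √((-66 + 2/65) - 17370) = √(-4288/65 - 17370) = √(-1133338/65) = I*√73666970/65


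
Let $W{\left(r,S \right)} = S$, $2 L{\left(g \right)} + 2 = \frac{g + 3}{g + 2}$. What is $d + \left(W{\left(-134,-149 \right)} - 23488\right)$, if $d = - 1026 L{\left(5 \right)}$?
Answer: $- \frac{162381}{7} \approx -23197.0$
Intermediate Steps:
$L{\left(g \right)} = -1 + \frac{3 + g}{2 \left(2 + g\right)}$ ($L{\left(g \right)} = -1 + \frac{\left(g + 3\right) \frac{1}{g + 2}}{2} = -1 + \frac{\left(3 + g\right) \frac{1}{2 + g}}{2} = -1 + \frac{\frac{1}{2 + g} \left(3 + g\right)}{2} = -1 + \frac{3 + g}{2 \left(2 + g\right)}$)
$d = \frac{3078}{7}$ ($d = - 1026 \frac{-1 - 5}{2 \left(2 + 5\right)} = - 1026 \frac{-1 - 5}{2 \cdot 7} = - 1026 \cdot \frac{1}{2} \cdot \frac{1}{7} \left(-6\right) = \left(-1026\right) \left(- \frac{3}{7}\right) = \frac{3078}{7} \approx 439.71$)
$d + \left(W{\left(-134,-149 \right)} - 23488\right) = \frac{3078}{7} - 23637 = - \frac{162381}{7}$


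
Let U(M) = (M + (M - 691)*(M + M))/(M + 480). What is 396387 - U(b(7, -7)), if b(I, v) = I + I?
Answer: 97917060/247 ≈ 3.9643e+5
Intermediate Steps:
b(I, v) = 2*I
U(M) = (M + 2*M*(-691 + M))/(480 + M) (U(M) = (M + (-691 + M)*(2*M))/(480 + M) = (M + 2*M*(-691 + M))/(480 + M))
396387 - U(b(7, -7)) = 396387 - 2*7*(-1381 + 2*(2*7))/(480 + 2*7) = 396387 - 14*(-1381 + 2*14)/(480 + 14) = 396387 - 14*(-1381 + 28)/494 = 396387 - 14*(-1353)/494 = 396387 - 1*(-9471/247) = 396387 + 9471/247 = 97917060/247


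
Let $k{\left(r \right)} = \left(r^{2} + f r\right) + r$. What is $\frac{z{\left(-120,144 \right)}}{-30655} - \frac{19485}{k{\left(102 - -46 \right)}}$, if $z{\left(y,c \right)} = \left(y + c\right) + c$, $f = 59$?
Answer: $- \frac{602484387}{943683520} \approx -0.63844$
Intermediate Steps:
$z{\left(y,c \right)} = y + 2 c$ ($z{\left(y,c \right)} = \left(c + y\right) + c = y + 2 c$)
$k{\left(r \right)} = r^{2} + 60 r$ ($k{\left(r \right)} = \left(r^{2} + 59 r\right) + r = r^{2} + 60 r$)
$\frac{z{\left(-120,144 \right)}}{-30655} - \frac{19485}{k{\left(102 - -46 \right)}} = \frac{-120 + 2 \cdot 144}{-30655} - \frac{19485}{\left(102 - -46\right) \left(60 + \left(102 - -46\right)\right)} = \left(-120 + 288\right) \left(- \frac{1}{30655}\right) - \frac{19485}{\left(102 + 46\right) \left(60 + \left(102 + 46\right)\right)} = 168 \left(- \frac{1}{30655}\right) - \frac{19485}{148 \left(60 + 148\right)} = - \frac{168}{30655} - \frac{19485}{148 \cdot 208} = - \frac{168}{30655} - \frac{19485}{30784} = - \frac{602484387}{943683520}$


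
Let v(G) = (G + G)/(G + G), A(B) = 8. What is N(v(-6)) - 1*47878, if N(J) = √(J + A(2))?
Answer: -47875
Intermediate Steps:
v(G) = 1 (v(G) = (2*G)/((2*G)) = (2*G)*(1/(2*G)) = 1)
N(J) = √(8 + J) (N(J) = √(J + 8) = √(8 + J))
N(v(-6)) - 1*47878 = √(8 + 1) - 1*47878 = √9 - 47878 = 3 - 47878 = -47875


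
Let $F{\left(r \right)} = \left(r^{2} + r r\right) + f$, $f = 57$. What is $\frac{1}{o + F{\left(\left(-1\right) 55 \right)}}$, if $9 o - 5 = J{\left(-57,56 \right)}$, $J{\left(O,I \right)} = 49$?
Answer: $\frac{1}{6113} \approx 0.00016359$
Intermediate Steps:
$F{\left(r \right)} = 57 + 2 r^{2}$ ($F{\left(r \right)} = \left(r^{2} + r r\right) + 57 = \left(r^{2} + r^{2}\right) + 57 = 2 r^{2} + 57 = 57 + 2 r^{2}$)
$o = 6$ ($o = \frac{5}{9} + \frac{1}{9} \cdot 49 = \frac{5}{9} + \frac{49}{9} = 6$)
$\frac{1}{o + F{\left(\left(-1\right) 55 \right)}} = \frac{1}{6 + \left(57 + 2 \left(\left(-1\right) 55\right)^{2}\right)} = \frac{1}{6 + \left(57 + 2 \left(-55\right)^{2}\right)} = \frac{1}{6 + \left(57 + 2 \cdot 3025\right)} = \frac{1}{6 + \left(57 + 6050\right)} = \frac{1}{6 + 6107} = \frac{1}{6113}$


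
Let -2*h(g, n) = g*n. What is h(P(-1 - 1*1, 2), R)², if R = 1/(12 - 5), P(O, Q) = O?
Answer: 1/49 ≈ 0.020408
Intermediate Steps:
R = ⅐ (R = 1/7 = ⅐ ≈ 0.14286)
h(g, n) = -g*n/2
h(P(-1 - 1*1, 2), R)² = (-½*(-1 - 1*1)*⅐)² = (-½*(-1 - 1)*⅐)² = (-½*(-2)*⅐)² = (⅐)² = 1/49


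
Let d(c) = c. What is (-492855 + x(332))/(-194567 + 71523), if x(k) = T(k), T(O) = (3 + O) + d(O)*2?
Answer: 122964/30761 ≈ 3.9974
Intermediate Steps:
T(O) = 3 + 3*O (T(O) = (3 + O) + O*2 = (3 + O) + 2*O = 3 + 3*O)
x(k) = 3 + 3*k
(-492855 + x(332))/(-194567 + 71523) = (-492855 + (3 + 3*332))/(-194567 + 71523) = (-492855 + (3 + 996))/(-123044) = (-492855 + 999)*(-1/123044) = -491856*(-1/123044) = 122964/30761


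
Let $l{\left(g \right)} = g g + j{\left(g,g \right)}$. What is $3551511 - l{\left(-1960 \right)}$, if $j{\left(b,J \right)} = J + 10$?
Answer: $-288139$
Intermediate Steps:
$j{\left(b,J \right)} = 10 + J$
$l{\left(g \right)} = 10 + g + g^{2}$ ($l{\left(g \right)} = g g + \left(10 + g\right) = g^{2} + \left(10 + g\right) = 10 + g + g^{2}$)
$3551511 - l{\left(-1960 \right)} = 3551511 - \left(10 - 1960 + \left(-1960\right)^{2}\right) = 3551511 - \left(10 - 1960 + 3841600\right) = 3551511 - 3839650 = -288139$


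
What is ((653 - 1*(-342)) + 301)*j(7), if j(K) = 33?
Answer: 42768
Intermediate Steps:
((653 - 1*(-342)) + 301)*j(7) = ((653 - 1*(-342)) + 301)*33 = ((653 + 342) + 301)*33 = (995 + 301)*33 = 1296*33 = 42768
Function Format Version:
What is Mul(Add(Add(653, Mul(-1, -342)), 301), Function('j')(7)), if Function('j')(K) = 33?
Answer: 42768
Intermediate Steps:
Mul(Add(Add(653, Mul(-1, -342)), 301), Function('j')(7)) = Mul(Add(Add(653, Mul(-1, -342)), 301), 33) = Mul(Add(Add(653, 342), 301), 33) = Mul(Add(995, 301), 33) = Mul(1296, 33) = 42768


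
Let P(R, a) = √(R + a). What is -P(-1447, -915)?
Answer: -I*√2362 ≈ -48.6*I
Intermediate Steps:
-P(-1447, -915) = -√(-1447 - 915) = -√(-2362) = -I*√2362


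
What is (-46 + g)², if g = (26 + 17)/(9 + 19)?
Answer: 1550025/784 ≈ 1977.1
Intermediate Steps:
g = 43/28 ≈ 1.5357
(-46 + g)² = (-46 + 43/28)² = (-1245/28)² = 1550025/784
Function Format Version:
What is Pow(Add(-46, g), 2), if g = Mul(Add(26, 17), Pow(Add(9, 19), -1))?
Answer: Rational(1550025, 784) ≈ 1977.1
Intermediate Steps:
g = Rational(43, 28) (g = Mul(43, Pow(28, -1)) = Mul(43, Rational(1, 28)) = Rational(43, 28) ≈ 1.5357)
Pow(Add(-46, g), 2) = Pow(Add(-46, Rational(43, 28)), 2) = Pow(Rational(-1245, 28), 2) = Rational(1550025, 784)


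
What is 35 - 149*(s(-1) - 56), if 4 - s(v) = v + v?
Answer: 7485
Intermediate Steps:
s(v) = 4 - 2*v (s(v) = 4 - (v + v) = 4 - 2*v)
35 - 149*(s(-1) - 56) = 35 - 149*((4 - 2*(-1)) - 56) = 35 - 149*((4 + 2) - 56) = 35 - 149*(6 - 56) = 35 - 149*(-50) = 35 + 7450 = 7485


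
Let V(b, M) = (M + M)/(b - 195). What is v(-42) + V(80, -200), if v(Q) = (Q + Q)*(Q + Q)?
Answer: 162368/23 ≈ 7059.5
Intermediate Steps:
v(Q) = 4*Q² (v(Q) = (2*Q)*(2*Q) = 4*Q²)
V(b, M) = 2*M/(-195 + b) (V(b, M) = (2*M)/(-195 + b) = 2*M/(-195 + b))
v(-42) + V(80, -200) = 4*(-42)² + 2*(-200)/(-195 + 80) = 4*1764 + 2*(-200)/(-115) = 7056 + 2*(-200)*(-1/115) = 7056 + 80/23 = 162368/23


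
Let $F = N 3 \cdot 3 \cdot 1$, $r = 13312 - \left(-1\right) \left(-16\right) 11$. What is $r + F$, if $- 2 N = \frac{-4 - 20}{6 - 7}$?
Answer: $13028$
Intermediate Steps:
$N = -12$ ($N = - \frac{\left(-4 - 20\right) \frac{1}{6 - 7}}{2} = - \frac{\left(-24\right) \frac{1}{-1}}{2} = - \frac{\left(-24\right) \left(-1\right)}{2} = \left(- \frac{1}{2}\right) 24 = -12$)
$r = 13136$ ($r = 13312 - 16 \cdot 11 = 13312 - 176 = 13136$)
$F = -108$ ($F = - 12 \cdot 3 \cdot 3 \cdot 1 = - 12 \cdot 9 \cdot 1 = \left(-12\right) 9 = -108$)
$r + F = 13136 - 108 = 13028$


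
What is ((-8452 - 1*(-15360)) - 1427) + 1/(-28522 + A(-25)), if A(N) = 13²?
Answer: 155402792/28353 ≈ 5481.0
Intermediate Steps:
A(N) = 169
((-8452 - 1*(-15360)) - 1427) + 1/(-28522 + A(-25)) = ((-8452 - 1*(-15360)) - 1427) + 1/(-28522 + 169) = ((-8452 + 15360) - 1427) + 1/(-28353) = (6908 - 1427) - 1/28353 = 5481 - 1/28353 = 155402792/28353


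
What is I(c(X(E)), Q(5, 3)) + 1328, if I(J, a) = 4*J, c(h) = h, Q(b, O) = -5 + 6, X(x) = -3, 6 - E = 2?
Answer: 1316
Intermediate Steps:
E = 4 (E = 6 - 1*2 = 6 - 2 = 4)
Q(b, O) = 1
I(c(X(E)), Q(5, 3)) + 1328 = 4*(-3) + 1328 = -12 + 1328 = 1316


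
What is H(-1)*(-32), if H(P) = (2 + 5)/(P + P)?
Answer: 112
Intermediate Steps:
H(P) = 7/(2*P) (H(P) = 7/((2*P)) = 7*(1/(2*P)) = 7/(2*P))
H(-1)*(-32) = ((7/2)/(-1))*(-32) = ((7/2)*(-1))*(-32) = -7/2*(-32) = 112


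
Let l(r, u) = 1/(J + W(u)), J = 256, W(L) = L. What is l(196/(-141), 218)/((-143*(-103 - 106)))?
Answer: 1/14166438 ≈ 7.0589e-8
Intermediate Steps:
l(r, u) = 1/(256 + u)
l(196/(-141), 218)/((-143*(-103 - 106))) = 1/((256 + 218)*((-143*(-103 - 106)))) = 1/(474*((-143*(-209)))) = (1/474)/29887 = (1/474)*(1/29887) = 1/14166438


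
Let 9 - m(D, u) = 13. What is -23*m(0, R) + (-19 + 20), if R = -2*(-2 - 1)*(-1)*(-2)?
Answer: 93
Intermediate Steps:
R = 12 (R = -(-6)*(-1)*(-2) = -2*3*(-2) = -6*(-2) = 12)
m(D, u) = -4 (m(D, u) = 9 - 1*13 = 9 - 13 = -4)
-23*m(0, R) + (-19 + 20) = -23*(-4) + (-19 + 20) = 92 + 1 = 93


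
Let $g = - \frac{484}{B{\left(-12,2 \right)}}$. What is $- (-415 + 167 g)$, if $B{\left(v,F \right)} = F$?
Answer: $40829$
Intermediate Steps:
$g = -242$ ($g = - \frac{484}{2} = \left(-484\right) \frac{1}{2} = -242$)
$- (-415 + 167 g) = - (-415 + 167 \left(-242\right)) = - (-415 - 40414) = \left(-1\right) \left(-40829\right) = 40829$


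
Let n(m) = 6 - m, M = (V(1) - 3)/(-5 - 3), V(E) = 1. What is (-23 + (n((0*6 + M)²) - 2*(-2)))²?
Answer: 43681/256 ≈ 170.63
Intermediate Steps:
M = ¼ (M = (1 - 3)/(-5 - 3) = -2/(-8) = -2*(-⅛) = ¼ ≈ 0.25000)
(-23 + (n((0*6 + M)²) - 2*(-2)))² = (-23 + ((6 - (0*6 + ¼)²) - 2*(-2)))² = (-23 + ((6 - (0 + ¼)²) + 4))² = (-23 + ((6 - (¼)²) + 4))² = (-23 + ((6 - 1*1/16) + 4))² = (-23 + ((6 - 1/16) + 4))² = (-23 + (95/16 + 4))² = (-23 + 159/16)² = (-209/16)² = 43681/256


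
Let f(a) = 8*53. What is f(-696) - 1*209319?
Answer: -208895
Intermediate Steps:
f(a) = 424
f(-696) - 1*209319 = 424 - 1*209319 = 424 - 209319 = -208895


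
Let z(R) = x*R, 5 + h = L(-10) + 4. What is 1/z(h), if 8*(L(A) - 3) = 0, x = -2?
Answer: -1/4 ≈ -0.25000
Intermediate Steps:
L(A) = 3 (L(A) = 3 + (1/8)*0 = 3 + 0 = 3)
h = 2 (h = -5 + (3 + 4) = -5 + 7 = 2)
z(R) = -2*R
1/z(h) = 1/(-2*2) = 1/(-4) = -1/4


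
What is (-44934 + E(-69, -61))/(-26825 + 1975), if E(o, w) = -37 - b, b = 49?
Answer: 4502/2485 ≈ 1.8117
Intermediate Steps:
E(o, w) = -86 (E(o, w) = -37 - 1*49 = -37 - 49 = -86)
(-44934 + E(-69, -61))/(-26825 + 1975) = (-44934 - 86)/(-26825 + 1975) = -45020/(-24850) = -45020*(-1/24850) = 4502/2485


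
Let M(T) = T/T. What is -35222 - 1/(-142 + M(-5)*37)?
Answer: -3698309/105 ≈ -35222.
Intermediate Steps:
M(T) = 1
-35222 - 1/(-142 + M(-5)*37) = -35222 - 1/(-142 + 1*37) = -35222 - 1/(-142 + 37) = -35222 - 1/(-105) = -35222 - 1*(-1/105) = -35222 + 1/105 = -3698309/105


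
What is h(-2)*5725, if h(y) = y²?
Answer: 22900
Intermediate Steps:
h(-2)*5725 = (-2)²*5725 = 4*5725 = 22900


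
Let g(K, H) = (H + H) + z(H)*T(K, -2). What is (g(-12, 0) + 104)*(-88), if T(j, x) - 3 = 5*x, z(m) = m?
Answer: -9152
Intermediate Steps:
T(j, x) = 3 + 5*x
g(K, H) = -5*H (g(K, H) = (H + H) + H*(3 + 5*(-2)) = 2*H + H*(3 - 10) = 2*H + H*(-7) = 2*H - 7*H = -5*H)
(g(-12, 0) + 104)*(-88) = (-5*0 + 104)*(-88) = (0 + 104)*(-88) = 104*(-88) = -9152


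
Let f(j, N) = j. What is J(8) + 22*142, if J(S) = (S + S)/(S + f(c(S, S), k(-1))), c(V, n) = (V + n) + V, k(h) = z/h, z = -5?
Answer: 6249/2 ≈ 3124.5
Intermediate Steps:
k(h) = -5/h
c(V, n) = n + 2*V
J(S) = ½ (J(S) = (S + S)/(S + (S + 2*S)) = (2*S)/(S + 3*S) = (2*S)/((4*S)) = (2*S)*(1/(4*S)) = ½)
J(8) + 22*142 = ½ + 22*142 = ½ + 3124 = 6249/2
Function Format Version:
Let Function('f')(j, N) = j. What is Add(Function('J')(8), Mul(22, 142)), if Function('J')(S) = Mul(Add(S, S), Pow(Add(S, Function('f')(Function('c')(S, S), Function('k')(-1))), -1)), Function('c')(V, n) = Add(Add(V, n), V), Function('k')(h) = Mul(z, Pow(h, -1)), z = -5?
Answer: Rational(6249, 2) ≈ 3124.5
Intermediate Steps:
Function('k')(h) = Mul(-5, Pow(h, -1))
Function('c')(V, n) = Add(n, Mul(2, V))
Function('J')(S) = Rational(1, 2) (Function('J')(S) = Mul(Add(S, S), Pow(Add(S, Add(S, Mul(2, S))), -1)) = Mul(Mul(2, S), Pow(Add(S, Mul(3, S)), -1)) = Mul(Mul(2, S), Pow(Mul(4, S), -1)) = Mul(Mul(2, S), Mul(Rational(1, 4), Pow(S, -1))) = Rational(1, 2))
Add(Function('J')(8), Mul(22, 142)) = Add(Rational(1, 2), Mul(22, 142)) = Add(Rational(1, 2), 3124) = Rational(6249, 2)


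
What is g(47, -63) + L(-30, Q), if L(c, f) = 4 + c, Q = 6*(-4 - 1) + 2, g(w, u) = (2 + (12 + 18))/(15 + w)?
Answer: -790/31 ≈ -25.484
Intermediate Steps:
g(w, u) = 32/(15 + w) (g(w, u) = (2 + 30)/(15 + w) = 32/(15 + w))
Q = -28 (Q = 6*(-5) + 2 = -30 + 2 = -28)
g(47, -63) + L(-30, Q) = 32/(15 + 47) + (4 - 30) = 32/62 - 26 = 32*(1/62) - 26 = 16/31 - 26 = -790/31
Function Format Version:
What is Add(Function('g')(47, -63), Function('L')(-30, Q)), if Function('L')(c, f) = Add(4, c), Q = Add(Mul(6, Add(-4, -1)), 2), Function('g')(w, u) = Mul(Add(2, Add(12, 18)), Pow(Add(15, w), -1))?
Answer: Rational(-790, 31) ≈ -25.484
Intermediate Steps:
Function('g')(w, u) = Mul(32, Pow(Add(15, w), -1)) (Function('g')(w, u) = Mul(Add(2, 30), Pow(Add(15, w), -1)) = Mul(32, Pow(Add(15, w), -1)))
Q = -28 (Q = Add(Mul(6, -5), 2) = Add(-30, 2) = -28)
Add(Function('g')(47, -63), Function('L')(-30, Q)) = Add(Mul(32, Pow(Add(15, 47), -1)), Add(4, -30)) = Add(Mul(32, Pow(62, -1)), -26) = Add(Mul(32, Rational(1, 62)), -26) = Add(Rational(16, 31), -26) = Rational(-790, 31)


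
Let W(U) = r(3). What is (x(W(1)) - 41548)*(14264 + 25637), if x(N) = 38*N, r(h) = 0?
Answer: -1657806748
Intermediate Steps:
W(U) = 0
(x(W(1)) - 41548)*(14264 + 25637) = (38*0 - 41548)*(14264 + 25637) = (0 - 41548)*39901 = -41548*39901 = -1657806748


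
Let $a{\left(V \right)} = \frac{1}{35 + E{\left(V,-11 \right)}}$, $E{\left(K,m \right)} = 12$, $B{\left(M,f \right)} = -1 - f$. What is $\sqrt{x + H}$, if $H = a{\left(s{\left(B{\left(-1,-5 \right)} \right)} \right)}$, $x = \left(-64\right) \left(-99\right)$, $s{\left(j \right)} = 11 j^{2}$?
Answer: $\frac{\sqrt{13996271}}{47} \approx 79.599$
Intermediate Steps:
$x = 6336$
$a{\left(V \right)} = \frac{1}{47}$ ($a{\left(V \right)} = \frac{1}{35 + 12} = \frac{1}{47}$)
$H = \frac{1}{47} \approx 0.021277$
$\sqrt{x + H} = \sqrt{6336 + \frac{1}{47}} = \sqrt{\frac{297793}{47}} = \frac{\sqrt{13996271}}{47}$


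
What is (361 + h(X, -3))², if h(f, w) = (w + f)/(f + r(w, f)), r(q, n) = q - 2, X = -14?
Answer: 47279376/361 ≈ 1.3097e+5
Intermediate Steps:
r(q, n) = -2 + q
h(f, w) = (f + w)/(-2 + f + w) (h(f, w) = (w + f)/(f + (-2 + w)) = (f + w)/(-2 + f + w))
(361 + h(X, -3))² = (361 + (-14 - 3)/(-2 - 14 - 3))² = (361 - 17/(-19))² = (361 - 1/19*(-17))² = (361 + 17/19)² = (6876/19)² = 47279376/361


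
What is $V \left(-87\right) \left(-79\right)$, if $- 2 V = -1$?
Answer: $\frac{6873}{2} \approx 3436.5$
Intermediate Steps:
$V = \frac{1}{2}$ ($V = \left(- \frac{1}{2}\right) \left(-1\right) = \frac{1}{2} \approx 0.5$)
$V \left(-87\right) \left(-79\right) = \frac{1}{2} \left(-87\right) \left(-79\right) = \left(- \frac{87}{2}\right) \left(-79\right) = \frac{6873}{2}$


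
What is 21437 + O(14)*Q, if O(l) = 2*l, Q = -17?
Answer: 20961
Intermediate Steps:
21437 + O(14)*Q = 21437 + (2*14)*(-17) = 21437 + 28*(-17) = 21437 - 476 = 20961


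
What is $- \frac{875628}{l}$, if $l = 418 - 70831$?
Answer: $\frac{291876}{23471} \approx 12.436$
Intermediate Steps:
$l = -70413$ ($l = 418 - 70831 = -70413$)
$- \frac{875628}{l} = - \frac{875628}{-70413} = \left(-875628\right) \left(- \frac{1}{70413}\right) = \frac{291876}{23471}$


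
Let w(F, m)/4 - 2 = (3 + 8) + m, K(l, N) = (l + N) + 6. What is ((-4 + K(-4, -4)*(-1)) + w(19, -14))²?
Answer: 36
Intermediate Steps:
K(l, N) = 6 + N + l (K(l, N) = (N + l) + 6 = 6 + N + l)
w(F, m) = 52 + 4*m (w(F, m) = 8 + 4*((3 + 8) + m) = 8 + 4*(11 + m) = 8 + (44 + 4*m) = 52 + 4*m)
((-4 + K(-4, -4)*(-1)) + w(19, -14))² = ((-4 + (6 - 4 - 4)*(-1)) + (52 + 4*(-14)))² = ((-4 - 2*(-1)) + (52 - 56))² = ((-4 + 2) - 4)² = (-2 - 4)² = (-6)² = 36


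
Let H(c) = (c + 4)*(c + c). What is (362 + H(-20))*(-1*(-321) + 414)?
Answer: 736470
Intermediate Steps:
H(c) = 2*c*(4 + c) (H(c) = (4 + c)*(2*c) = 2*c*(4 + c))
(362 + H(-20))*(-1*(-321) + 414) = (362 + 2*(-20)*(4 - 20))*(-1*(-321) + 414) = (362 + 2*(-20)*(-16))*(321 + 414) = (362 + 640)*735 = 1002*735 = 736470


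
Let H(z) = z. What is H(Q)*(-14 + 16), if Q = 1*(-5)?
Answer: -10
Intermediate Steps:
Q = -5
H(Q)*(-14 + 16) = -5*(-14 + 16) = -5*2 = -10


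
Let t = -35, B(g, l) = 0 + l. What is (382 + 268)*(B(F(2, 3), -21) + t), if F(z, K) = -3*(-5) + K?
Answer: -36400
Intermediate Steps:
F(z, K) = 15 + K
B(g, l) = l
(382 + 268)*(B(F(2, 3), -21) + t) = (382 + 268)*(-21 - 35) = 650*(-56) = -36400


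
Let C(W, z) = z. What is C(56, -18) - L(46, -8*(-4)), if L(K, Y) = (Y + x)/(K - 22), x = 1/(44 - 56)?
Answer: -5567/288 ≈ -19.330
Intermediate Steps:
x = -1/12 (x = 1/(-12) = -1/12 ≈ -0.083333)
L(K, Y) = (-1/12 + Y)/(-22 + K) (L(K, Y) = (Y - 1/12)/(K - 22) = (-1/12 + Y)/(-22 + K))
C(56, -18) - L(46, -8*(-4)) = -18 - (-1/12 - 8*(-4))/(-22 + 46) = -18 - (-1/12 + 32)/24 = -18 - 383/(24*12) = -18 - 1*383/288 = -18 - 383/288 = -5567/288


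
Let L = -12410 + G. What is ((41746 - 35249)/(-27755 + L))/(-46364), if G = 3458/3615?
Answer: 23486655/6731729040188 ≈ 3.4889e-6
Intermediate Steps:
G = 3458/3615 (G = 3458*(1/3615) = 3458/3615 ≈ 0.95657)
L = -44858692/3615 (L = -12410 + 3458/3615 = -44858692/3615 ≈ -12409.)
((41746 - 35249)/(-27755 + L))/(-46364) = ((41746 - 35249)/(-27755 - 44858692/3615))/(-46364) = (6497/(-145193017/3615))*(-1/46364) = (6497*(-3615/145193017))*(-1/46364) = -23486655/145193017*(-1/46364) = 23486655/6731729040188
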